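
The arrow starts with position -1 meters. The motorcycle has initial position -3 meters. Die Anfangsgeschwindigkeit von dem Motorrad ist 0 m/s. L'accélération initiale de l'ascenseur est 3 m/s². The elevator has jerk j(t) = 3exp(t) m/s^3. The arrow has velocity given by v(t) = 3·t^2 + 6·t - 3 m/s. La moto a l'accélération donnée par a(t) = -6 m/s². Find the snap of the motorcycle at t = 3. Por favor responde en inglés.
We must differentiate our acceleration equation a(t) = -6 2 times. Taking d/dt of a(t), we find j(t) = 0. Differentiating jerk, we get snap: s(t) = 0. From the given snap equation s(t) = 0, we substitute t = 3 to get s = 0.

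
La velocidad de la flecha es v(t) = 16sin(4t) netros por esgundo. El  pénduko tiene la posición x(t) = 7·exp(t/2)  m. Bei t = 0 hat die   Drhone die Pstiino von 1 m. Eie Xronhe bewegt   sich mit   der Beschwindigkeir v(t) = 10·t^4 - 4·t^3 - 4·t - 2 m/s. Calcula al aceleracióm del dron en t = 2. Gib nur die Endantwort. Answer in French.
À t = 2, a = 268.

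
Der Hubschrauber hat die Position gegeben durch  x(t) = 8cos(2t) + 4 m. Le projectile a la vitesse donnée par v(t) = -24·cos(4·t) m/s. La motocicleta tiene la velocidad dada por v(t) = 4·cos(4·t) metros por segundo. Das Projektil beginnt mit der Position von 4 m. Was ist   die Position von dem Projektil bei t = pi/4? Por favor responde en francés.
Nous devons trouver l'intégrale de notre équation de la vitesse v(t) = -24·cos(4·t) 1 fois. En intégrant la vitesse et en utilisant la condition initiale x(0) = 4, nous obtenons x(t) = 4 - 6·sin(4·t). Nous avons la position x(t) = 4 - 6·sin(4·t). En substituant t = pi/4: x(pi/4) = 4.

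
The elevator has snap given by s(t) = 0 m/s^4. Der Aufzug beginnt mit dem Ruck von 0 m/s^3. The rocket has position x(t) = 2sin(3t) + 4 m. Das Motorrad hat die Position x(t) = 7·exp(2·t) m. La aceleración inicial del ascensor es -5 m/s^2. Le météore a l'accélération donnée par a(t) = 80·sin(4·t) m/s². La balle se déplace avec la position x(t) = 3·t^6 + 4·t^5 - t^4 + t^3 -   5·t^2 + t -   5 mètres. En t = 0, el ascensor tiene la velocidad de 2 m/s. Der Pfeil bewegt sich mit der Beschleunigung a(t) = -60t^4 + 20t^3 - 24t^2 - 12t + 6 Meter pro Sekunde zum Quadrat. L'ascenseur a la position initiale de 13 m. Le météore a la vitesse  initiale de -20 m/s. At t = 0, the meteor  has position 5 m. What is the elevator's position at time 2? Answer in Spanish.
Partiendo del snap s(t) = 0, tomamos 4 antiderivadas. La integral del snap es la sacudida. Usando j(0) = 0, obtenemos j(t) = 0. Integrando la sacudida y usando la condición inicial a(0) = -5, obtenemos a(t) = -5. Integrando la aceleración y usando la condición inicial v(0) = 2, obtenemos v(t) = 2 - 5·t. La integral de la velocidad, con x(0) = 13, da la posición: x(t) = -5·t^2/2 + 2·t + 13. Usando x(t) = -5·t^2/2 + 2·t + 13 y sustituyendo t = 2, encontramos x = 7.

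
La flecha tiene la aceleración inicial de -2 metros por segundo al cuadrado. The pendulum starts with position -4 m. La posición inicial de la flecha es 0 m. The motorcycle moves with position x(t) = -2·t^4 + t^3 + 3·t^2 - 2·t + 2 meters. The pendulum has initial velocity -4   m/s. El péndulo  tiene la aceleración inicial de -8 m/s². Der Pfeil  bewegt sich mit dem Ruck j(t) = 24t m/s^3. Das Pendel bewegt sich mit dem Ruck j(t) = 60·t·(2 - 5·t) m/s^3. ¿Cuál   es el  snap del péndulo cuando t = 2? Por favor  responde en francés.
En partant du jerk j(t) = 60·t·(2 - 5·t), nous prenons 1 dérivée. En dérivant le jerk, nous obtenons le snap: s(t) = 120 - 600·t. De l'équation du snap s(t) = 120 - 600·t, nous substituons t = 2 pour obtenir s = -1080.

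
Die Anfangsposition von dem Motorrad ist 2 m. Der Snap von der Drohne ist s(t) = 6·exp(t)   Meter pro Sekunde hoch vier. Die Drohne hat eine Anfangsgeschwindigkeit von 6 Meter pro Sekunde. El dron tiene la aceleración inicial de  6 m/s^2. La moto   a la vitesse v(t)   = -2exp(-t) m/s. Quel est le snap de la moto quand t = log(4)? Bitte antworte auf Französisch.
Nous devons dériver notre équation de la vitesse v(t) = -2·exp(-t) 3 fois. En prenant d/dt de v(t), nous trouvons a(t) = 2·exp(-t). La dérivée de l'accélération donne le jerk: j(t) = -2·exp(-t). En dérivant le jerk, nous obtenons le snap: s(t) = 2·exp(-t). Nous avons le snap s(t) = 2·exp(-t). En substituant t = log(4): s(log(4)) = 1/2.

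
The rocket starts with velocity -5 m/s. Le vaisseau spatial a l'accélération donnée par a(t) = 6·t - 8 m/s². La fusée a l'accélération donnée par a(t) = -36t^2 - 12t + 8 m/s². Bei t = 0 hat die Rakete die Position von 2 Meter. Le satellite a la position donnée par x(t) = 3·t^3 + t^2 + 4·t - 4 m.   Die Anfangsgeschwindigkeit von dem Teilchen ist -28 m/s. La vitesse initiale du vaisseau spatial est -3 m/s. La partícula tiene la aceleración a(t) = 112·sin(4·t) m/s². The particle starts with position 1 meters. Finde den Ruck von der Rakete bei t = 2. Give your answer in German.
Um dies zu lösen, müssen wir 1 Ableitung unserer Gleichung für die Beschleunigung a(t) = -36·t^2 - 12·t + 8 nehmen. Die Ableitung von der Beschleunigung ergibt den Ruck: j(t) = -72·t - 12. Aus der Gleichung für den Ruck j(t) = -72·t - 12, setzen wir t = 2 ein und erhalten j = -156.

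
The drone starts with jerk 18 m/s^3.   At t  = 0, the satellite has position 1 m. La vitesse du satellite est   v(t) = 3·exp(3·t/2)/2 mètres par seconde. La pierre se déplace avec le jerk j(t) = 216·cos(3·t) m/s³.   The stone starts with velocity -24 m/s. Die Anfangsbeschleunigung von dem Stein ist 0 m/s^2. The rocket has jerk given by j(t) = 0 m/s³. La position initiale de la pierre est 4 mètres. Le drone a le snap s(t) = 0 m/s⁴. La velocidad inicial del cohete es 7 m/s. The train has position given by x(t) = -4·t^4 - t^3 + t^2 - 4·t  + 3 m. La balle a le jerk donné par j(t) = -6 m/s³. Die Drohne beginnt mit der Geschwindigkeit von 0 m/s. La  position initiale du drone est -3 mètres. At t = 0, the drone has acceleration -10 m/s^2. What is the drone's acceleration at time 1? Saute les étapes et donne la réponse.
a(1) = 8.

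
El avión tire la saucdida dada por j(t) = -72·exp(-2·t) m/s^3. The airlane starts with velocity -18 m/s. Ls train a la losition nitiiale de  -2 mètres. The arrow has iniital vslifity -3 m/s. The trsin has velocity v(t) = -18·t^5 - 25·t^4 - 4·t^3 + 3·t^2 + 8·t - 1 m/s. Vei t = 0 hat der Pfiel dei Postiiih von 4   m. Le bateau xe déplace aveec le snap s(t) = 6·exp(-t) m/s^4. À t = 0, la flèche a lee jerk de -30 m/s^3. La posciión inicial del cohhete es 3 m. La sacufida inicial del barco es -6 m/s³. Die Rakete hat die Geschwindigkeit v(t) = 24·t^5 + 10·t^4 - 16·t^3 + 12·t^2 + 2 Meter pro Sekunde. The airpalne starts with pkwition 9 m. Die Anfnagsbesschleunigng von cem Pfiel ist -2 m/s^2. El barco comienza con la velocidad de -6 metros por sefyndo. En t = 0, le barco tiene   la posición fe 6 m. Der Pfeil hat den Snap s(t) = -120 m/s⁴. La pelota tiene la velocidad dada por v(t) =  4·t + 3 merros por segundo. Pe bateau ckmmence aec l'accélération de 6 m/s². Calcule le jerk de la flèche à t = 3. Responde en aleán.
Wir müssen unsere Gleichung für den Snap s(t) = -120 1-mal integrieren. Mit ∫s(t)dt und Anwendung von j(0) = -30, finden wir j(t) = -120·t - 30. Wir haben den Ruck j(t) = -120·t - 30. Durch Einsetzen von t = 3: j(3) = -390.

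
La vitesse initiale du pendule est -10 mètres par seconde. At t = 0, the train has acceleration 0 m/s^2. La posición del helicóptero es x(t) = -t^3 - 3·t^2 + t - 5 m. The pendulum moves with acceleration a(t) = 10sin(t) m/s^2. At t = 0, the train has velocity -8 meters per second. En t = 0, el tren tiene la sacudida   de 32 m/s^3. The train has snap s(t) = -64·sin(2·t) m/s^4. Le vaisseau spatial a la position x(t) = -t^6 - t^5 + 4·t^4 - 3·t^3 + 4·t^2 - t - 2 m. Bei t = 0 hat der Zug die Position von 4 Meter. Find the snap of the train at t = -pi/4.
From the given snap equation s(t) = -64·sin(2·t), we substitute t = -pi/4 to get s = 64.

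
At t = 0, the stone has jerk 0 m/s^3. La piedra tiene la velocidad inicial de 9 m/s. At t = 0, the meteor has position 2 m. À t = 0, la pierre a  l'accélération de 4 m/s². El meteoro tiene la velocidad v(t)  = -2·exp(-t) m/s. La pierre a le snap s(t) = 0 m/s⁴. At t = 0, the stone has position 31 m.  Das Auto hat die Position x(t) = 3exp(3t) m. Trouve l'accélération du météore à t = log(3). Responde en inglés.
To solve this, we need to take 1 derivative of our velocity equation v(t) = -2·exp(-t). Taking d/dt of v(t), we find a(t) = 2·exp(-t). Using a(t) = 2·exp(-t) and substituting t = log(3), we find a = 2/3.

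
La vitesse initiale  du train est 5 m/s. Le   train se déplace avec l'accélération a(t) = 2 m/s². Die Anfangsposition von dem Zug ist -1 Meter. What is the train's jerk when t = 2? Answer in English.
Starting from acceleration a(t) = 2, we take 1 derivative. Taking d/dt of a(t), we find j(t) = 0. We have jerk j(t) = 0. Substituting t = 2: j(2) = 0.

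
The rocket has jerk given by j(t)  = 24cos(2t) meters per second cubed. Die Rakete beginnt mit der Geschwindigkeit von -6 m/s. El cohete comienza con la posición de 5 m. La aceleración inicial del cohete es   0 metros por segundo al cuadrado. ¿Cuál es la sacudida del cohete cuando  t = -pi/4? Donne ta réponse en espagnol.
De la ecuación de la sacudida j(t) = 24·cos(2·t), sustituimos t = -pi/4 para obtener j = 0.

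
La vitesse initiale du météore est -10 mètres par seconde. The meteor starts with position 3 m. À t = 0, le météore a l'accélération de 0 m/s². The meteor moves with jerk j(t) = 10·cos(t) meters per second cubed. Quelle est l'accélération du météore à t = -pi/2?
Pour résoudre ceci, nous devons prendre 1 primitive de notre équation du jerk j(t) = 10·cos(t). L'intégrale du jerk, avec a(0) = 0, donne l'accélération: a(t) = 10·sin(t). En utilisant a(t) = 10·sin(t) et en substituant t = -pi/2, nous trouvons a = -10.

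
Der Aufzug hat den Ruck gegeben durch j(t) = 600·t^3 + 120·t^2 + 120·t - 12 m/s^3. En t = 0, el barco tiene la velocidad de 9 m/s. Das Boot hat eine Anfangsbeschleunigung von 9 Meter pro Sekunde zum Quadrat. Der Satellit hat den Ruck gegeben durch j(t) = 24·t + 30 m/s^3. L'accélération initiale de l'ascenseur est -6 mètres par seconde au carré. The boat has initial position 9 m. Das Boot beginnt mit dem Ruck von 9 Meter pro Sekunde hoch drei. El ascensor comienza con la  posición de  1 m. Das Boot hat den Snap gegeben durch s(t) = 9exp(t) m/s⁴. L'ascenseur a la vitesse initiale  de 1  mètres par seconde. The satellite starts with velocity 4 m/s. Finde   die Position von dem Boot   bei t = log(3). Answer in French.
Pour résoudre ceci, nous devons prendre 4 primitives de notre équation du snap s(t) = 9·exp(t). La primitive du snap est le jerk. En utilisant j(0) = 9, nous obtenons j(t) = 9·exp(t). L'intégrale du jerk est l'accélération. En utilisant a(0) = 9, nous obtenons a(t) = 9·exp(t). L'intégrale de l'accélération, avec v(0) = 9, donne la vitesse: v(t) = 9·exp(t). En prenant ∫v(t)dt et en appliquant x(0) = 9, nous trouvons x(t) = 9·exp(t). Nous avons la position x(t) = 9·exp(t). En substituant t = log(3): x(log(3)) = 27.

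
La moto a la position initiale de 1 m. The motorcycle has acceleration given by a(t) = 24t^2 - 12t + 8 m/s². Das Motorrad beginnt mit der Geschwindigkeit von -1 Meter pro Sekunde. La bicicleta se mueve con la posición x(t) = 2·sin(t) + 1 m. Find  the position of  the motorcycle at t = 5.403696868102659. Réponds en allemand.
Ausgehend von der Beschleunigung a(t) = 24·t^2 - 12·t + 8, nehmen wir 2 Stammfunktionen. Die Stammfunktion von der Beschleunigung, mit v(0) = -1, ergibt die Geschwindigkeit: v(t) = 8·t^3 - 6·t^2 + 8·t - 1. Mit ∫v(t)dt und Anwendung von x(0) = 1, finden wir x(t) = 2·t^4 - 2·t^3 + 4·t^2 - t + 1. Mit x(t) = 2·t^4 - 2·t^3 + 4·t^2 - t + 1 und Einsetzen von t = 5.403696868102659, finden wir x = 1502.09378914440.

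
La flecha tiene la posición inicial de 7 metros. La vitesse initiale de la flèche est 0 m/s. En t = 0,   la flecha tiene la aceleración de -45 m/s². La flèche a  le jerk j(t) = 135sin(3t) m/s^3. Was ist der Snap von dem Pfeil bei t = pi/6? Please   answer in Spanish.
Para resolver esto, necesitamos tomar 1 derivada de nuestra ecuación de la sacudida j(t) = 135·sin(3·t). Derivando la sacudida, obtenemos el snap: s(t) = 405·cos(3·t). De la ecuación del snap s(t) = 405·cos(3·t), sustituimos t = pi/6 para obtener s = 0.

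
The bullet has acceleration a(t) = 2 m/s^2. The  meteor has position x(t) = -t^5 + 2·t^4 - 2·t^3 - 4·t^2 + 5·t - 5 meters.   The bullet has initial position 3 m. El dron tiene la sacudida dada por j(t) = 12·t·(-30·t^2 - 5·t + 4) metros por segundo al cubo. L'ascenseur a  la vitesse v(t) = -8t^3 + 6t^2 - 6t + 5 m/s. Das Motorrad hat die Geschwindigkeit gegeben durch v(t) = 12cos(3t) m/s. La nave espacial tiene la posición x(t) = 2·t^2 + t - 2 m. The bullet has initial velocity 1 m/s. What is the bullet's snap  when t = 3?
We must differentiate our acceleration equation a(t) = 2 2 times. The derivative of acceleration gives jerk: j(t) = 0. Differentiating jerk, we get snap: s(t) = 0. From the given snap equation s(t) = 0, we substitute t = 3 to get s = 0.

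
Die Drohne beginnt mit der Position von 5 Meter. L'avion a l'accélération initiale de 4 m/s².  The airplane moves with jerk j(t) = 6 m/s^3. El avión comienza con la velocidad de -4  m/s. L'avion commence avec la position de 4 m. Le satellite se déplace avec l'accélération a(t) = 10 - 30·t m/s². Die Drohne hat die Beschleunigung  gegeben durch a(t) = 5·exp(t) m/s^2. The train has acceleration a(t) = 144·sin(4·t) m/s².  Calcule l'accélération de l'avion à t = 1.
En partant du jerk j(t) = 6, nous prenons 1 primitive. En prenant ∫j(t)dt et en appliquant a(0) = 4, nous trouvons a(t) = 6·t + 4. Nous avons l'accélération a(t) = 6·t + 4. En substituant t = 1: a(1) = 10.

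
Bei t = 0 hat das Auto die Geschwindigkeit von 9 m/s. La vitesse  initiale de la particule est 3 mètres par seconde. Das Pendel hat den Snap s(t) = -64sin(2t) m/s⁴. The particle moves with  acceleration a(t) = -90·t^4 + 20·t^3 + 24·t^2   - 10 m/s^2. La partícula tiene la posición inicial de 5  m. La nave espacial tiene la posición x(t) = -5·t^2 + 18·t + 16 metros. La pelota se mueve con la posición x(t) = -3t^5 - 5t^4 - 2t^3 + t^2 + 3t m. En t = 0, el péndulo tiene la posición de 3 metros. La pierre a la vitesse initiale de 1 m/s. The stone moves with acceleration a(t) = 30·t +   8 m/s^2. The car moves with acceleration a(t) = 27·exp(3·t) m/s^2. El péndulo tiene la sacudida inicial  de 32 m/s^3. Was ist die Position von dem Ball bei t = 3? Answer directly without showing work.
Die Antwort ist -1170.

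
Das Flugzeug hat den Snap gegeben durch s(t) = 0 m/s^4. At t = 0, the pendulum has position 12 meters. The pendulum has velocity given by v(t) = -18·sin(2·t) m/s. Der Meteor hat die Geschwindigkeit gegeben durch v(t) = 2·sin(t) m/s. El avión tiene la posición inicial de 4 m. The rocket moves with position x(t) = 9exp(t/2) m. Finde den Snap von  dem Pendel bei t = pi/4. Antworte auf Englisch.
We must differentiate our velocity equation v(t) = -18·sin(2·t) 3 times. The derivative of velocity gives acceleration: a(t) = -36·cos(2·t). The derivative of acceleration gives jerk: j(t) = 72·sin(2·t). The derivative of jerk gives snap: s(t) = 144·cos(2·t). We have snap s(t) = 144·cos(2·t). Substituting t = pi/4: s(pi/4) = 0.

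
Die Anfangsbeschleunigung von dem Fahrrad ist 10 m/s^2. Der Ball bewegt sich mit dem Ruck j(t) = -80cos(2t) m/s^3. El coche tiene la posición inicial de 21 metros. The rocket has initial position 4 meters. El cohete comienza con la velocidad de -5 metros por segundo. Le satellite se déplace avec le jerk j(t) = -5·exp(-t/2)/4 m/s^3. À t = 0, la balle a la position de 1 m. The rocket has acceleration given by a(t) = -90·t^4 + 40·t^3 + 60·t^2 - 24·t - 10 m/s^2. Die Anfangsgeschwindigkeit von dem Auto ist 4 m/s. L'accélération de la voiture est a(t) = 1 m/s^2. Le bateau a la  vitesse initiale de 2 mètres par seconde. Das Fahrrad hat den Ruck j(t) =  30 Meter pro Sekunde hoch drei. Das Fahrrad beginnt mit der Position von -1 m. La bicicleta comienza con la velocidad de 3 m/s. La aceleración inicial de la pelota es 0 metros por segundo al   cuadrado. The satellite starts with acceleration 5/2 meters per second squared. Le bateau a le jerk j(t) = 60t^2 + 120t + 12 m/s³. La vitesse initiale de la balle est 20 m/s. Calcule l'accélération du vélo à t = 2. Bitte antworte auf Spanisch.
Debemos encontrar la integral de nuestra ecuación de la sacudida j(t) = 30 1 vez. La antiderivada de la sacudida, con a(0) = 10, da la aceleración: a(t) = 30·t + 10. De la ecuación de la aceleración a(t) = 30·t + 10, sustituimos t = 2 para obtener a = 70.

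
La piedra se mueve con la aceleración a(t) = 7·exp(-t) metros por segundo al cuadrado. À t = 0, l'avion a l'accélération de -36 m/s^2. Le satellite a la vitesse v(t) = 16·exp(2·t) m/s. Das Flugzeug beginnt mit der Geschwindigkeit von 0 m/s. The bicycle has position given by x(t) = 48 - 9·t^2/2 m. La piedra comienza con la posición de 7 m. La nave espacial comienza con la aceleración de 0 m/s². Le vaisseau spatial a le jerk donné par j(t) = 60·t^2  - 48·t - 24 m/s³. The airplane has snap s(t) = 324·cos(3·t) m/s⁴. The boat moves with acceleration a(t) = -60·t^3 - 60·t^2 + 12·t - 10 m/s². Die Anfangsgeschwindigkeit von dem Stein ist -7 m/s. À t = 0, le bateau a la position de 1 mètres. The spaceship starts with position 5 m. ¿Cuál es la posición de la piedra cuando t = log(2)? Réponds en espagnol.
Para resolver esto, necesitamos tomar 2 integrales de nuestra ecuación de la aceleración a(t) = 7·exp(-t). La antiderivada de la aceleración es la velocidad. Usando v(0) = -7, obtenemos v(t) = -7·exp(-t). Integrando la velocidad y usando la condición inicial x(0) = 7, obtenemos x(t) = 7·exp(-t). Usando x(t) = 7·exp(-t) y sustituyendo t = log(2), encontramos x = 7/2.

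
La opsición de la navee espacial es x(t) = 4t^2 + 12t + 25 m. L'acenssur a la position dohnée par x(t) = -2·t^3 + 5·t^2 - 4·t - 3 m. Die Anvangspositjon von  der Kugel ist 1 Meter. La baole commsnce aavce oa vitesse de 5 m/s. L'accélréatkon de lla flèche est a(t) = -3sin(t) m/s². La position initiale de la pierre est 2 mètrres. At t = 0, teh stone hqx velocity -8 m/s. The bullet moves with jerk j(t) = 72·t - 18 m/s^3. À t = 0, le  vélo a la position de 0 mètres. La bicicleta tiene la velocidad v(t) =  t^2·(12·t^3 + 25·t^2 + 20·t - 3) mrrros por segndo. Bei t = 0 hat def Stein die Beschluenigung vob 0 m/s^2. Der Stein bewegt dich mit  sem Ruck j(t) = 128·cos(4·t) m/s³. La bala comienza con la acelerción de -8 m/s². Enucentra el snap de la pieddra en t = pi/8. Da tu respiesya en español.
Para resolver esto, necesitamos tomar 1 derivada de nuestra ecuación de la sacudida j(t) = 128·cos(4·t). La derivada de la sacudida da el snap: s(t) = -512·sin(4·t). Tenemos el snap s(t) = -512·sin(4·t). Sustituyendo t = pi/8: s(pi/8) = -512.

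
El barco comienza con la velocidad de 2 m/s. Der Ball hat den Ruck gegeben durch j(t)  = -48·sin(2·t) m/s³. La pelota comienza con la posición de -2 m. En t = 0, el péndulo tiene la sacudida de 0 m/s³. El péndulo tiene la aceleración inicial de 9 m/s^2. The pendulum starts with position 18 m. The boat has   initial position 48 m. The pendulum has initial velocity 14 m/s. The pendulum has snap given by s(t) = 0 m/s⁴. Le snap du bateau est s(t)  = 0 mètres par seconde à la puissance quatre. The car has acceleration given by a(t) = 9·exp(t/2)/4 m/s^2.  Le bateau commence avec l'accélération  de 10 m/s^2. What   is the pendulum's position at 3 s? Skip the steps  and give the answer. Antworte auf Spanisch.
La respuesta es 201/2.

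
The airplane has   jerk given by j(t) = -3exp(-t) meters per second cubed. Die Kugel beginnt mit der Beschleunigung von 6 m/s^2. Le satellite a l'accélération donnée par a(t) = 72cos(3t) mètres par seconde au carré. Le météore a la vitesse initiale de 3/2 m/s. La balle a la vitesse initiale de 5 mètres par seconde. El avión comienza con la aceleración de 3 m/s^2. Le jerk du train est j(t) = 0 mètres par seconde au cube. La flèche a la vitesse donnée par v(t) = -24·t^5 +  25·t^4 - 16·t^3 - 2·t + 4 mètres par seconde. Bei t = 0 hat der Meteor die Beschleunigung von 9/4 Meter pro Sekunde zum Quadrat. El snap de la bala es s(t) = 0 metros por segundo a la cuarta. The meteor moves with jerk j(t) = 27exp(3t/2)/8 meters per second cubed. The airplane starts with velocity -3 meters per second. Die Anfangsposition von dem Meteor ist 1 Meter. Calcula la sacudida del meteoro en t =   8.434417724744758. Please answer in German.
Wir haben den Ruck j(t) = 27·exp(3·t/2)/8. Durch Einsetzen von t = 8.434417724744758: j(8.434417724744758) = 1053914.52760534.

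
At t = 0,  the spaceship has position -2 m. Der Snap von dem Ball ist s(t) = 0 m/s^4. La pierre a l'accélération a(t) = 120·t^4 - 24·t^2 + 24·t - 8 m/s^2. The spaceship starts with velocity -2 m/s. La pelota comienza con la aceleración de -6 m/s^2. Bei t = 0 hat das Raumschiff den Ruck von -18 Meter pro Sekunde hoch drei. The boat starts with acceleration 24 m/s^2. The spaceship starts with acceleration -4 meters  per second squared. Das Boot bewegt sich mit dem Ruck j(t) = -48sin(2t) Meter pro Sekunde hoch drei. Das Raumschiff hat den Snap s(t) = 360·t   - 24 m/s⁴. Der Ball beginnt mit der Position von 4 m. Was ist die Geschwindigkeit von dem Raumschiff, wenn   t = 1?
Wir müssen unsere Gleichung für den Snap s(t) = 360·t - 24 3-mal integrieren. Mit ∫s(t)dt und Anwendung von j(0) = -18, finden wir j(t) = 180·t^2 - 24·t - 18. Mit ∫j(t)dt und Anwendung von a(0) = -4, finden wir a(t) = 60·t^3 - 12·t^2 - 18·t - 4. Durch Integration von der Beschleunigung und Verwendung der Anfangsbedingung v(0) = -2, erhalten wir v(t) = 15·t^4 - 4·t^3 - 9·t^2 - 4·t - 2. Mit v(t) = 15·t^4 - 4·t^3 - 9·t^2 - 4·t - 2 und Einsetzen von t = 1, finden wir v = -4.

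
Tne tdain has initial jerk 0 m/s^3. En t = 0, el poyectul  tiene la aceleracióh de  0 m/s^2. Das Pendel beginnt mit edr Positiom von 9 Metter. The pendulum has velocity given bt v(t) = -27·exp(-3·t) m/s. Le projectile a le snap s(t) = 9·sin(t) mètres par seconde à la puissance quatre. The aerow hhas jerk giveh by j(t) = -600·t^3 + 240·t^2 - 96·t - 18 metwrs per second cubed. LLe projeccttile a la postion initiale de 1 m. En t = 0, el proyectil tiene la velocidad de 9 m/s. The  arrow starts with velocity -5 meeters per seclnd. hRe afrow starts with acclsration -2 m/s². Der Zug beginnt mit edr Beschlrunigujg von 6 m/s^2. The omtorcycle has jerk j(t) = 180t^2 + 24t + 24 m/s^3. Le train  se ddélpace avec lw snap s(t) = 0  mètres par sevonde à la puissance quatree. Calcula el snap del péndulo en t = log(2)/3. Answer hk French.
Nous devons dériver notre équation de la vitesse v(t) = -27·exp(-3·t) 3 fois. La dérivée de la vitesse donne l'accélération: a(t) = 81·exp(-3·t). En dérivant l'accélération, nous obtenons le jerk: j(t) = -243·exp(-3·t). En prenant d/dt de j(t), nous trouvons s(t) = 729·exp(-3·t). De l'équation du snap s(t) = 729·exp(-3·t), nous substituons t = log(2)/3 pour obtenir s = 729/2.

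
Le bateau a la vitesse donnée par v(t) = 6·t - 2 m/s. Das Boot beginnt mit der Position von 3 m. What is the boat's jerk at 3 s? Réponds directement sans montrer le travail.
The answer is 0.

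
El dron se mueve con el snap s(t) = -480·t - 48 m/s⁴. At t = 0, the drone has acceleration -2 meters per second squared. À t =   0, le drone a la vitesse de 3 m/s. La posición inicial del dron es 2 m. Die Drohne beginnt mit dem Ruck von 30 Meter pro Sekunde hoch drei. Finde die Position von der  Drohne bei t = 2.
Um dies zu lösen, müssen wir 4 Integrale unserer Gleichung für den Snap s(t) = -480·t - 48 finden. Mit ∫s(t)dt und Anwendung von j(0) = 30, finden wir j(t) = -240·t^2 - 48·t + 30. Durch Integration von dem Ruck und Verwendung der Anfangsbedingung a(0) = -2, erhalten wir a(t) = -80·t^3 - 24·t^2 + 30·t - 2. Die Stammfunktion von der Beschleunigung ist die Geschwindigkeit. Mit v(0) = 3 erhalten wir v(t) = -20·t^4 - 8·t^3 + 15·t^2 - 2·t + 3. Mit ∫v(t)dt und Anwendung von x(0) = 2, finden wir x(t) = -4·t^5 - 2·t^4 + 5·t^3 - t^2 + 3·t + 2. Aus der Gleichung für die Position x(t) = -4·t^5 - 2·t^4 + 5·t^3 - t^2 + 3·t + 2, setzen wir t = 2 ein und erhalten x = -116.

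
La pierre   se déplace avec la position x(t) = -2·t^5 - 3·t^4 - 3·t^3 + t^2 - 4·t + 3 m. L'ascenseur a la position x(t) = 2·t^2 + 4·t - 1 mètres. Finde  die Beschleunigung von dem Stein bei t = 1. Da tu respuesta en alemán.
Ausgehend von der Position x(t) = -2·t^5 - 3·t^4 - 3·t^3 + t^2 - 4·t + 3, nehmen wir 2 Ableitungen. Die Ableitung von der Position ergibt die Geschwindigkeit: v(t) = -10·t^4 - 12·t^3 - 9·t^2 + 2·t - 4. Durch Ableiten von der Geschwindigkeit erhalten wir die Beschleunigung: a(t) = -40·t^3 - 36·t^2 - 18·t + 2. Mit a(t) = -40·t^3 - 36·t^2 - 18·t + 2 und Einsetzen von t = 1, finden wir a = -92.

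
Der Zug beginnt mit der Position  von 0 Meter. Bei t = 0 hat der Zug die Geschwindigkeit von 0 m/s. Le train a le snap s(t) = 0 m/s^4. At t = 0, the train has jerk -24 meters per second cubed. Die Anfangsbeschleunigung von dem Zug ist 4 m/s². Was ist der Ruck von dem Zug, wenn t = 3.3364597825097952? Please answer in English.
Starting from snap s(t) = 0, we take 1 antiderivative. Taking ∫s(t)dt and applying j(0) = -24, we find j(t) = -24. We have jerk j(t) = -24. Substituting t = 3.3364597825097952: j(3.3364597825097952) = -24.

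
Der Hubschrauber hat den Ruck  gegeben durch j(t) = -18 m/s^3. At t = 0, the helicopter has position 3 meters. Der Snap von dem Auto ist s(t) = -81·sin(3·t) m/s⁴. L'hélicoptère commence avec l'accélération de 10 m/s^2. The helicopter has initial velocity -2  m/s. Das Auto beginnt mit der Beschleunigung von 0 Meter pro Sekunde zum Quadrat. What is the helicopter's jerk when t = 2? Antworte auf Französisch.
Nous avons le jerk j(t) = -18. En substituant t = 2: j(2) = -18.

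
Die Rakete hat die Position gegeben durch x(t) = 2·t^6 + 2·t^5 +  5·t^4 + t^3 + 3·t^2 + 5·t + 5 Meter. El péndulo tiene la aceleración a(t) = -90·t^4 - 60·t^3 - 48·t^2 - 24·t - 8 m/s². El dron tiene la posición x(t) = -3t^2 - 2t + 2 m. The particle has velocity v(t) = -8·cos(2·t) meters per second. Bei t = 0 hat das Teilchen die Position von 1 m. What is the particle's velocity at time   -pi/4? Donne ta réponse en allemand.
Wir haben die Geschwindigkeit v(t) = -8·cos(2·t). Durch Einsetzen von t = -pi/4: v(-pi/4) = 0.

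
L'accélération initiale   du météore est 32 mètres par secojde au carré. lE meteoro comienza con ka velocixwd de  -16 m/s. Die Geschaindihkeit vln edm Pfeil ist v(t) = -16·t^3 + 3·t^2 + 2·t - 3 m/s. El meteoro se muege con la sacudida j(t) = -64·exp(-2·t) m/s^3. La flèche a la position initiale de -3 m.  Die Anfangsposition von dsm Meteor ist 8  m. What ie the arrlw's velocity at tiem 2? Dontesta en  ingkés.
Using v(t) = -16·t^3 + 3·t^2 + 2·t - 3 and substituting t = 2, we find v = -115.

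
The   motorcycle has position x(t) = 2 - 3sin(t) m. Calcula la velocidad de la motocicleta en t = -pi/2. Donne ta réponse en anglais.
Starting from position x(t) = 2 - 3·sin(t), we take 1 derivative. The derivative of position gives velocity: v(t) = -3·cos(t). From the given velocity equation v(t) = -3·cos(t), we substitute t = -pi/2 to get v = 0.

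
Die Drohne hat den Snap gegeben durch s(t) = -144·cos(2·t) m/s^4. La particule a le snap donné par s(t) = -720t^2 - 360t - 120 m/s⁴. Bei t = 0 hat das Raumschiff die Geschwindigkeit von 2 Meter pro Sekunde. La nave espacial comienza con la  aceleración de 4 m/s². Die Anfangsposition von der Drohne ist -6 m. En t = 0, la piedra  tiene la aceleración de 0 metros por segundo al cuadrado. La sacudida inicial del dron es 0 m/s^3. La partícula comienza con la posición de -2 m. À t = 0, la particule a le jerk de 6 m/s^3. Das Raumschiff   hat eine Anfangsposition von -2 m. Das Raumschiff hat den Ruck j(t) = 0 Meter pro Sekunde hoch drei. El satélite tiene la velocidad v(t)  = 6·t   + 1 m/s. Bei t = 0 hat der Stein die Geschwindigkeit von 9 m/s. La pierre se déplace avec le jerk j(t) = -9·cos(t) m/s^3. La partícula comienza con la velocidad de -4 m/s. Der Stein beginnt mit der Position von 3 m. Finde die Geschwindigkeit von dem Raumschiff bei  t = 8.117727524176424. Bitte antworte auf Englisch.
To solve this, we need to take 2 antiderivatives of our jerk equation j(t) = 0. The antiderivative of jerk, with a(0) = 4, gives acceleration: a(t) = 4. The antiderivative of acceleration is velocity. Using v(0) = 2, we get v(t) = 4·t + 2. From the given velocity equation v(t) = 4·t + 2, we substitute t = 8.117727524176424 to get v = 34.4709100967057.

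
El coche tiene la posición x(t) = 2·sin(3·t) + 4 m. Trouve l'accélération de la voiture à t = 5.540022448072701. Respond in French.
Pour résoudre ceci, nous devons prendre 2 dérivées de notre équation de la position x(t) = 2·sin(3·t) + 4. La dérivée de la position donne la vitesse: v(t) = 6·cos(3·t). La dérivée de la vitesse donne l'accélération: a(t) = -18·sin(3·t). En utilisant a(t) = -18·sin(3·t) et en substituant t = 5.540022448072701, nous trouvons a = 14.2342804617111.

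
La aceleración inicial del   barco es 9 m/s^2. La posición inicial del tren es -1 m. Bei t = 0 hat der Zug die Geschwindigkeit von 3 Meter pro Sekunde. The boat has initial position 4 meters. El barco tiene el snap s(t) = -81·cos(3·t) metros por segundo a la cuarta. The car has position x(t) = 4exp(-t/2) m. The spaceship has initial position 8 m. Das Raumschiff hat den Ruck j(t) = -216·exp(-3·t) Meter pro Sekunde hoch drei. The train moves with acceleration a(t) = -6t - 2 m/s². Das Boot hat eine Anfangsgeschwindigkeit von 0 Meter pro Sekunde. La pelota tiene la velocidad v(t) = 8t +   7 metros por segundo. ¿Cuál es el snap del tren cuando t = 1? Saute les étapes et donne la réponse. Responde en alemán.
s(1) = 0.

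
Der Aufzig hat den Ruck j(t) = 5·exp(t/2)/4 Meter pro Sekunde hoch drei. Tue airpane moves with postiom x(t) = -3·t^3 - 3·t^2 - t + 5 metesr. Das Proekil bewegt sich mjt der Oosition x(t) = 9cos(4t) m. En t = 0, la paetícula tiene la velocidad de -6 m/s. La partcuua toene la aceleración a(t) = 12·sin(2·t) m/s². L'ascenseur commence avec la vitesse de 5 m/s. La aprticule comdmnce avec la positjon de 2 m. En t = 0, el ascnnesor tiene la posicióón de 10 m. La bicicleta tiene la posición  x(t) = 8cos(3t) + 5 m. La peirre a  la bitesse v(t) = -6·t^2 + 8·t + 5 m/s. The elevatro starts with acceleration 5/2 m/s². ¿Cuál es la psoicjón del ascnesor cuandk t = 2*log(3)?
Debemos encontrar la integral de nuestra ecuación de la sacudida j(t) = 5·exp(t/2)/4 3 veces. Integrando la sacudida y usando la condición inicial a(0) = 5/2, obtenemos a(t) = 5·exp(t/2)/2. Integrando la aceleración y usando la condición inicial v(0) = 5, obtenemos v(t) = 5·exp(t/2). La antiderivada de la velocidad es la posición. Usando x(0) = 10, obtenemos x(t) = 10·exp(t/2). Tenemos la posición x(t) = 10·exp(t/2). Sustituyendo t = 2*log(3): x(2*log(3)) = 30.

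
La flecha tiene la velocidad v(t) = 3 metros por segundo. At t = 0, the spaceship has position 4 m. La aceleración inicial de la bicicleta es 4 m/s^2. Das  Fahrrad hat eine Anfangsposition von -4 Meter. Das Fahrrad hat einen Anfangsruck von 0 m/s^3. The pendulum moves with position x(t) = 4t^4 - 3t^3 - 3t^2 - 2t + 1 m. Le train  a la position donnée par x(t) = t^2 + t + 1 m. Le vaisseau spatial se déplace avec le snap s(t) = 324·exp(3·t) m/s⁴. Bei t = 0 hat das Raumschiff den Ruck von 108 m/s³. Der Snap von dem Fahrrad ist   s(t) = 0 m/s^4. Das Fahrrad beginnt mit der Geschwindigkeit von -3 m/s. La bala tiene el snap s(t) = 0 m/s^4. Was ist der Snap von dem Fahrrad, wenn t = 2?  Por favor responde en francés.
De l'équation du snap s(t) = 0, nous substituons t = 2 pour obtenir s = 0.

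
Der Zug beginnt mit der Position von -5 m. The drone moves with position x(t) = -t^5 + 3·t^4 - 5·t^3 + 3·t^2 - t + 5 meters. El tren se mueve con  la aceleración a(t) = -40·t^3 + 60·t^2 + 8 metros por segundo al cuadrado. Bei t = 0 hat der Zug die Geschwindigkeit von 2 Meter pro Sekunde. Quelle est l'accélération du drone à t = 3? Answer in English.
Starting from position x(t) = -t^5 + 3·t^4 - 5·t^3 + 3·t^2 - t + 5, we take 2 derivatives. Taking d/dt of x(t), we find v(t) = -5·t^4 + 12·t^3 - 15·t^2 + 6·t - 1. Taking d/dt of v(t), we find a(t) = -20·t^3 + 36·t^2 - 30·t + 6. We have acceleration a(t) = -20·t^3 + 36·t^2 - 30·t + 6. Substituting t = 3: a(3) = -300.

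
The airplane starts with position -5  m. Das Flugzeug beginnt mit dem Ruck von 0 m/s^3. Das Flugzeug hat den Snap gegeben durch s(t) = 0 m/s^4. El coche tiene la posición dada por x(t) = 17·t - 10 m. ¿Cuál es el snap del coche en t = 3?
Debemos derivar nuestra ecuación de la posición x(t) = 17·t - 10 4 veces. Tomando d/dt de x(t), encontramos v(t) = 17. La derivada de la velocidad da la aceleración: a(t) = 0. Derivando la aceleración, obtenemos la sacudida: j(t) = 0. Derivando la sacudida, obtenemos el snap: s(t) = 0. De la ecuación del snap s(t) = 0, sustituimos t = 3 para obtener s = 0.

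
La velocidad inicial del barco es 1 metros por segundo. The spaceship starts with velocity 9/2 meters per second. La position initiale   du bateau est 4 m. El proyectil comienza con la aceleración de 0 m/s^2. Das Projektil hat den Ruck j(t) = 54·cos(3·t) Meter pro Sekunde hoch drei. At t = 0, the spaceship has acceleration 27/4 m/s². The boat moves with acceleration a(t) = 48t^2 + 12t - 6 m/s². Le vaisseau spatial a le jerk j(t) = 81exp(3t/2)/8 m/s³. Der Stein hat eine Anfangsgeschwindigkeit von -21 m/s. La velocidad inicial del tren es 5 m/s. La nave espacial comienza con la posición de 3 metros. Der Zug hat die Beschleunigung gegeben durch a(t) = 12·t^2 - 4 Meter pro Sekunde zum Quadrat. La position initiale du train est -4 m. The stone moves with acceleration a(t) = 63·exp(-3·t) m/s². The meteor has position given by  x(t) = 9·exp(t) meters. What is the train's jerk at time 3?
To solve this, we need to take 1 derivative of our acceleration equation a(t) = 12·t^2 - 4. Taking d/dt of a(t), we find j(t) = 24·t. From the given jerk equation j(t) = 24·t, we substitute t = 3 to get j = 72.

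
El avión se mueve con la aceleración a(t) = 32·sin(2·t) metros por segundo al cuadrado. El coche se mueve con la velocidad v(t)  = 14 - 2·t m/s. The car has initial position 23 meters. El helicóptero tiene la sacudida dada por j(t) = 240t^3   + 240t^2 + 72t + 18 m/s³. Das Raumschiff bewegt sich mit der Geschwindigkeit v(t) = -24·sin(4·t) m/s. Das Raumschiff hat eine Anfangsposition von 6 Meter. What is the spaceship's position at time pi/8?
We need to integrate our velocity equation v(t) = -24·sin(4·t) 1 time. Finding the antiderivative of v(t) and using x(0) = 6: x(t) = 6·cos(4·t). Using x(t) = 6·cos(4·t) and substituting t = pi/8, we find x = 0.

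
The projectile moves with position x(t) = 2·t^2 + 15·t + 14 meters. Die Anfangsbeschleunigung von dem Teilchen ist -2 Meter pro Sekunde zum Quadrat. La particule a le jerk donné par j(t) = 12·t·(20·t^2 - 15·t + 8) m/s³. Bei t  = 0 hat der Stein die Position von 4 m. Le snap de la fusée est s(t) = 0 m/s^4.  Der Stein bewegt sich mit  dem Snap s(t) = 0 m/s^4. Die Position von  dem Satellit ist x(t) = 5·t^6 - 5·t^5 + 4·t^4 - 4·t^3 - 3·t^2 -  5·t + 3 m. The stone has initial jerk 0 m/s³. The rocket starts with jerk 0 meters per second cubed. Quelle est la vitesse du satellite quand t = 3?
Nous devons dériver notre équation de la position x(t) = 5·t^6 - 5·t^5 + 4·t^4 - 4·t^3 - 3·t^2 - 5·t + 3 1 fois. La dérivée de la position donne la vitesse: v(t) = 30·t^5 - 25·t^4 + 16·t^3 - 12·t^2 - 6·t - 5. Nous avons la vitesse v(t) = 30·t^5 - 25·t^4 + 16·t^3 - 12·t^2 - 6·t - 5. En substituant t = 3: v(3) = 5566.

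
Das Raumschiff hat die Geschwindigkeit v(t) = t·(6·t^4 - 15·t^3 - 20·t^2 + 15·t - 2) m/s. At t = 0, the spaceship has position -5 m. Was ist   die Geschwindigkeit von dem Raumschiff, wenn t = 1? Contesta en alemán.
Mit v(t) = t·(6·t^4 - 15·t^3 - 20·t^2 + 15·t - 2) und Einsetzen von t = 1, finden wir v = -16.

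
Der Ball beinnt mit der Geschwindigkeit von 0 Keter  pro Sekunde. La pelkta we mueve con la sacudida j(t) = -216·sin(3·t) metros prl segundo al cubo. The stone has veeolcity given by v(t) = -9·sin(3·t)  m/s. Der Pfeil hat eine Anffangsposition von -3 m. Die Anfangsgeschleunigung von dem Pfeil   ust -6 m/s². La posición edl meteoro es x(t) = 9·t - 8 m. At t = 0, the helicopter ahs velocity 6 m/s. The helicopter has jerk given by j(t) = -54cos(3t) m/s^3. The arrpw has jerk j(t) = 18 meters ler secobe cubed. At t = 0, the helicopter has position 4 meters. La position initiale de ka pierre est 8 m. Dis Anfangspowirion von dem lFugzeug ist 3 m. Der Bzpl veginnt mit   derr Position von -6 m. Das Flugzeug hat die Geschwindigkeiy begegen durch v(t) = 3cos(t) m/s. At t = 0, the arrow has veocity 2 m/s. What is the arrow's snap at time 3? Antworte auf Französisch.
Pour résoudre ceci, nous devons prendre 1 dérivée de notre équation du jerk j(t) = 18. En prenant d/dt de j(t), nous trouvons s(t) = 0. Nous avons le snap s(t) = 0. En substituant t = 3: s(3) = 0.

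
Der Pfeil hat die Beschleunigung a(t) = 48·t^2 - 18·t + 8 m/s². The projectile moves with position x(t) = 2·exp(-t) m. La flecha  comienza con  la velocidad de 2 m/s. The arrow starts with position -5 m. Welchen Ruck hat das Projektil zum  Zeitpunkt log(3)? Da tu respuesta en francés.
Nous devons dériver notre équation de la position x(t) = 2·exp(-t) 3 fois. La dérivée de la position donne la vitesse: v(t) = -2·exp(-t). En dérivant la vitesse, nous obtenons l'accélération: a(t) = 2·exp(-t). En dérivant l'accélération, nous obtenons le jerk: j(t) = -2·exp(-t). De l'équation du jerk j(t) = -2·exp(-t), nous substituons t = log(3) pour obtenir j = -2/3.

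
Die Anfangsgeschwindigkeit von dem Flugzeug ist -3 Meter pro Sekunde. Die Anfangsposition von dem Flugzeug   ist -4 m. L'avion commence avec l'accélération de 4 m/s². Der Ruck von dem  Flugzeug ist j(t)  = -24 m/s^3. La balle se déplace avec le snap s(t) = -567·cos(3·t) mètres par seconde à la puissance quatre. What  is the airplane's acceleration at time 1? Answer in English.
We must find the integral of our jerk equation j(t) = -24 1 time. Finding the antiderivative of j(t) and using a(0) = 4: a(t) = 4 - 24·t. Using a(t) = 4 - 24·t and substituting t = 1, we find a = -20.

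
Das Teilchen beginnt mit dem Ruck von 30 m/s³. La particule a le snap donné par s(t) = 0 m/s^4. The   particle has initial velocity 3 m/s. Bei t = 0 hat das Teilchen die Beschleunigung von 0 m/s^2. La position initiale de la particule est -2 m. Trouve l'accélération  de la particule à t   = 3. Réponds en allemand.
Wir müssen unsere Gleichung für den Snap s(t) = 0 2-mal integrieren. Das Integral von dem Snap, mit j(0) = 30, ergibt den Ruck: j(t) = 30. Durch Integration von dem Ruck und Verwendung der Anfangsbedingung a(0) = 0, erhalten wir a(t) = 30·t. Mit a(t) = 30·t und Einsetzen von t = 3, finden wir a = 90.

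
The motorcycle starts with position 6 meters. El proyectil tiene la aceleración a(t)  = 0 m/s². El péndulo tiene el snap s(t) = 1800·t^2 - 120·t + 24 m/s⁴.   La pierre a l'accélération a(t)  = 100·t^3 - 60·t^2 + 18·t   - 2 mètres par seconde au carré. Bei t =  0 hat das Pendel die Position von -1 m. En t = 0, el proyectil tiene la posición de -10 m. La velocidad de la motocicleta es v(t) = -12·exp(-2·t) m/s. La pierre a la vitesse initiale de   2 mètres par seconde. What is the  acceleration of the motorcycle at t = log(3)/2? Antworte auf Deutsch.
Wir müssen unsere Gleichung für die Geschwindigkeit v(t) = -12·exp(-2·t) 1-mal ableiten. Mit d/dt von v(t) finden wir a(t) = 24·exp(-2·t). Wir haben die Beschleunigung a(t) = 24·exp(-2·t). Durch Einsetzen von t = log(3)/2: a(log(3)/2) = 8.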